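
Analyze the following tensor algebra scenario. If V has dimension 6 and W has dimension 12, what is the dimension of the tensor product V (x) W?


The dimension of a tensor product is the product of dimensions.
dim(V) = 6, dim(W) = 12
dim(V (x) W) = 6 * 12 = 72

72


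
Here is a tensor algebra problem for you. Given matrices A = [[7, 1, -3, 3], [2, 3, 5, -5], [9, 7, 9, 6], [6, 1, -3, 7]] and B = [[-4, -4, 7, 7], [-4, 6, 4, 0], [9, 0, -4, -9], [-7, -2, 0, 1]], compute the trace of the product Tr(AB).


Tr(AB) = sum_i (AB)_{ii} where (AB)_{ii} = sum_k A_{ik} B_{ki}.
(AB)_{11} = 7*-4 + 1*-4 + -3*9 + 3*-7 = -80
(AB)_{22} = 2*-4 + 3*6 + 5*0 + -5*-2 = 20
(AB)_{33} = 9*7 + 7*4 + 9*-4 + 6*0 = 55
(AB)_{44} = 6*7 + 1*0 + -3*-9 + 7*1 = 76
Tr(AB) = -80 + 20 + 55 + 76 = 71

71


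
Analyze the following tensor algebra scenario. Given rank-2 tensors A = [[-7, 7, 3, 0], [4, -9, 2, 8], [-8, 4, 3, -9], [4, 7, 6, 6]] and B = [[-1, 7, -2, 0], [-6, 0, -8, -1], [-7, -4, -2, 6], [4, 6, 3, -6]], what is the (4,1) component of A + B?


Tensor addition is component-wise: (A + B)_{ij} = A_{ij} + B_{ij}.
A_{41} = 4
B_{41} = 4
(A + B)_{41} = 4 + 4 = 8

8


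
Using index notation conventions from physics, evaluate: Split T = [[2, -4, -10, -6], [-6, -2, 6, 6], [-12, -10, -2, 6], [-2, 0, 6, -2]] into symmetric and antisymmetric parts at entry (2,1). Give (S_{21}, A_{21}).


T_{21} = -6
T_{12} = -4
S_{21} = (-6 + -4)/2 = -10/2 = -5
A_{21} = (-6 - -4)/2 = -2/2 = -1
Check: S + A = -5 + -1 = -6 = T_{21}.

(-5, -1)


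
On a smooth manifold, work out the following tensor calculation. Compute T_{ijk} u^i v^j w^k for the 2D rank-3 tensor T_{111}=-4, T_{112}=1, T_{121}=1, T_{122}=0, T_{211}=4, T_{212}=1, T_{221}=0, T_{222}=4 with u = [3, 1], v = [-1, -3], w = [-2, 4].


S = sum over i,j,k of T_{ijk} u_i v_j w_k. Expanding all 8 terms:
T_{111}*u_1*v_1*w_1 = -4*3*-1*-2 = -24  (running total: -24)
T_{112}*u_1*v_1*w_2 = 1*3*-1*4 = -12  (running total: -36)
T_{121}*u_1*v_2*w_1 = 1*3*-3*-2 = 18  (running total: -18)
T_{122}*u_1*v_2*w_2 = 0*3*-3*4 = 0  (running total: -18)
T_{211}*u_2*v_1*w_1 = 4*1*-1*-2 = 8  (running total: -10)
T_{212}*u_2*v_1*w_2 = 1*1*-1*4 = -4  (running total: -14)
T_{221}*u_2*v_2*w_1 = 0*1*-3*-2 = 0  (running total: -14)
T_{222}*u_2*v_2*w_2 = 4*1*-3*4 = -48  (running total: -62)
S = -62

-62


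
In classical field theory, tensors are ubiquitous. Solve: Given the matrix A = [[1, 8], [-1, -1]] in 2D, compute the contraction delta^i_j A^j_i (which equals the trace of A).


The contraction (trace) of a rank-2 tensor is the sum of its diagonal elements.
Diagonal entries: A[1,1] = 1, A[2,2] = -1
Tr(A) = 1 + -1 = 0

0


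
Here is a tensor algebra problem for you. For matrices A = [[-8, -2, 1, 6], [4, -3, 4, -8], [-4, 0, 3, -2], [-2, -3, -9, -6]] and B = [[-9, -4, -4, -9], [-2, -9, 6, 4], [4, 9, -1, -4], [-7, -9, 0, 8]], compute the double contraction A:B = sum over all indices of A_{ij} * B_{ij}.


A:B = sum over all i,j of A_{ij} * B_{ij}.
Row 1: -8*-9=72, -2*-4=8, 1*-4=-4, 6*-9=-54 => row sum = 22
Row 2: 4*-2=-8, -3*-9=27, 4*6=24, -8*4=-32 => row sum = 11
Row 3: -4*4=-16, 0*9=0, 3*-1=-3, -2*-4=8 => row sum = -11
Row 4: -2*-7=14, -3*-9=27, -9*0=0, -6*8=-48 => row sum = -7
Total = 22 + 11 + -11 + -7 = 15

15


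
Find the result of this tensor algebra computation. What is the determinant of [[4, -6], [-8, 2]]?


For a 2x2 matrix [[a, b], [c, d]], det = a*d - b*c.
a = 4, b = -6, c = -8, d = 2
a*d = 4 * 2 = 8
b*c = -6 * -8 = 48
det = 8 - 48 = -40

-40


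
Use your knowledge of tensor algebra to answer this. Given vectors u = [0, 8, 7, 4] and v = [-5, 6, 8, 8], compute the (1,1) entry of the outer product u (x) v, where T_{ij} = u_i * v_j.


The outer product entry T_{ij} = u_i * v_j.
We need i=1, j=1.
u_1 = 0, v_1 = -5
T_{1,1} = 0 * -5 = 0

0


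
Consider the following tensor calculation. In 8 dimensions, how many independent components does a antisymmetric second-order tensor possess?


A antisymmetric rank-2 tensor in d dimensions has d(d-1)/2 independent components.
d = 8
d(d-1)/2 = 8 * 7 / 2 = 56 / 2 = 28

28


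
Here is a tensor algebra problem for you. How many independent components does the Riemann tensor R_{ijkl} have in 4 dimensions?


The Riemann tensor in d dimensions has d^2(d^2 - 1)/12 independent components.
d = 4, so d^2 = 16
d^2 - 1 = 15
d^2(d^2 - 1) = 16 * 15 = 240
Divide by 12: 240 / 12 = 20

20


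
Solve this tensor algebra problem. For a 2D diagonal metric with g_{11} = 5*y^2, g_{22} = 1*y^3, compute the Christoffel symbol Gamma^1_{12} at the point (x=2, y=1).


For a diagonal metric, Gamma^k_{ij} = (1/2) g^{kk} (dg_{ik}/dx_j + dg_{jk}/dx_i - dg_{ij}/dx_k).
The metric is diagonal, so g_{ab} = 0 for a != b.
At the given point: g_{11} = 5, g_{22} = 1
g^{11} = 1/5
dg_{11}/dx_2 = dg_{11}/dx_2 = 10
dg_{21}/dx_1 = 0 (off-diagonal)
dg_{12}/dx_1 = 0 (off-diagonal)
Numerator = 10 + 0 - 0 = 10
Gamma^1_{12} = 10 / (2 * 5) = 1

1


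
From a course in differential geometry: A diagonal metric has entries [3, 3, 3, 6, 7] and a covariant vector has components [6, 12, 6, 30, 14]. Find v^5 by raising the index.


To raise an index with a diagonal metric: v^i = v_i / g_{ii}.
For index 5: v_5 = 14, g_{55} = 7
v^5 = 14 / 7 = 2

2


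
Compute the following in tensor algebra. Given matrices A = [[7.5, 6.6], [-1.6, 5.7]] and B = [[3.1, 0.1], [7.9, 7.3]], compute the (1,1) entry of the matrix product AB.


(AB)_{ij} = sum_k A_{ik} B_{kj}.
For i=1, j=1:
A_{11} * B_{11} = 7.5 * 3.1 = 23.25
A_{12} * B_{21} = 6.6 * 7.9 = 52.14
Sum = 23.25 + 52.14 = 75.39

75.39


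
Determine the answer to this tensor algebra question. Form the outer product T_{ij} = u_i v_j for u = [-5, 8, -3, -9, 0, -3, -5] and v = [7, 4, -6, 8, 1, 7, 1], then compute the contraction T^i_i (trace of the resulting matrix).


The outer product gives T_{ij} = u_i v_j.
The trace (contraction) is Tr(T) = sum_i T_{ii} = sum_i u_i v_i.
Diagonal entries:
T_{11} = u_1 * v_1 = -5 * 7 = -35
T_{22} = u_2 * v_2 = 8 * 4 = 32
T_{33} = u_3 * v_3 = -3 * -6 = 18
T_{44} = u_4 * v_4 = -9 * 8 = -72
T_{55} = u_5 * v_5 = 0 * 1 = 0
T_{66} = u_6 * v_6 = -3 * 7 = -21
T_{77} = u_7 * v_7 = -5 * 1 = -5
Tr(T) = -35 + 32 + 18 + -72 + 0 + -21 + -5 = -83

-83


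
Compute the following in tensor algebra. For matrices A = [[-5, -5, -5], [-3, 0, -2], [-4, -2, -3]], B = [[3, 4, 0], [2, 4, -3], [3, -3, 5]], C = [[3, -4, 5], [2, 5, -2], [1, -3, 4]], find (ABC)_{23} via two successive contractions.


(ABC)_{23} = sum_m (AB)_{2m} C_{m3}. First compute row 2 of AB.
(AB)_{21} = -3*3 + 0*2 + -2*3 = -15
(AB)_{22} = -3*4 + 0*4 + -2*-3 = -6
(AB)_{23} = -3*0 + 0*-3 + -2*5 = -10
Now contract with column 3 of C:
(AB)_{21} * C_{13} = -15 * 5 = -75
(AB)_{22} * C_{23} = -6 * -2 = 12
(AB)_{23} * C_{33} = -10 * 4 = -40
(ABC)_{23} = -75 + 12 + -40 = -103

-103


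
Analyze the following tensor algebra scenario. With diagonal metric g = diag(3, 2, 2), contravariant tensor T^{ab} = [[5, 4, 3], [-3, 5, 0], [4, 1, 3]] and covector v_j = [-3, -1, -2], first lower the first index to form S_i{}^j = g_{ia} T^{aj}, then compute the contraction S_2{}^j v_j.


Step 1: lower the first index. For a diagonal metric, g_{ia} T^{aj} = g_{ii} T^{ij} (no sum on i).
g_{22} = 2
S_2{}^1 = 2 * T^{21} = 2 * -3 = -6
S_2{}^2 = 2 * T^{22} = 2 * 5 = 10
S_2{}^3 = 2 * T^{23} = 2 * 0 = 0
Step 2: contract S_2{}^j with v_j.
S_2{}^1 * v_1 = -6 * -3 = 18
S_2{}^2 * v_2 = 10 * -1 = -10
S_2{}^3 * v_3 = 0 * -2 = 0
Result = 18 + -10 + 0 = 8

8


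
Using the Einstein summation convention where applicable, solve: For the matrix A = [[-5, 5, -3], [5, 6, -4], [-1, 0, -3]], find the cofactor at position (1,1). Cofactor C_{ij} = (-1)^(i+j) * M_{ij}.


To find cofactor C_{11}, delete row 1 and column 1.
The resulting 2x2 submatrix is: [[6, -4], [0, -3]]
Minor M_{11} = 6*-3 - -4*0
  = -18 - 0 = -18
Sign = (-1)^(1+1) = (-1)^2 = 1
Cofactor C_{11} = 1 * -18 = -18

-18


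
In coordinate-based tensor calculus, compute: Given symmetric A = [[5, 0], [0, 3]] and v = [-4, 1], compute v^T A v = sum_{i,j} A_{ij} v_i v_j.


First compute Av:
(Av)_1 = 5*-4 + 0*1 = -20
(Av)_2 = 0*-4 + 3*1 = 3
Av = [-20, 3]
Then v^T (Av) = -4*-20 + 1*3
= 80 + 3 = 83

83


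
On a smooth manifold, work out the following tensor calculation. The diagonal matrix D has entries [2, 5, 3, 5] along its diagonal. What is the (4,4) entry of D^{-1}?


For a diagonal matrix, the inverse has entries (D^{-1})_{ii} = 1/d_{ii}.
The diagonal entries are: d_{11} = 2, d_{22} = 5, d_{33} = 3, d_{44} = 5
We need (D^{-1})_{44} = 1/d_{44} = 1/5 = 1/5

1/5


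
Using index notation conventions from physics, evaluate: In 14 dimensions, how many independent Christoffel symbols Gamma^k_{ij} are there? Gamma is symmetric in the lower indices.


Christoffel symbols Gamma^k_{ij} are symmetric in i,j, so there are d * d(d+1)/2 independent symbols.
d = 14
d(d+1)/2 = 14 * 15 / 2 = 105
Total = 14 * 105 = 1470

1470


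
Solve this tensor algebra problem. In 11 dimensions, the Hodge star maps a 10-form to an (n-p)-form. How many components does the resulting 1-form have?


The Hodge dual of a p-form on an n-dimensional manifold is an (n-p)-form.
n = 11, p = 10, so dual degree = 11 - 10 = 1
The number of components is C(n, n-p) = C(11, 1) = 11

11


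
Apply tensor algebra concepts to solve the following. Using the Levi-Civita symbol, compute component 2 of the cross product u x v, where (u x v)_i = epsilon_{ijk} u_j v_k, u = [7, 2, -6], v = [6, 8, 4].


(u x v)_2 = sum_{j,k} epsilon_{2jk} u_j v_k. Only permutations of (1,2,3) contribute; the two non-zero terms are:
eps_{213} u_1 v_3 = -1 * 7 * 4 = -28
eps_{231} u_3 v_1 = 1 * -6 * 6 = -36
(u x v)_2 = -64

-64


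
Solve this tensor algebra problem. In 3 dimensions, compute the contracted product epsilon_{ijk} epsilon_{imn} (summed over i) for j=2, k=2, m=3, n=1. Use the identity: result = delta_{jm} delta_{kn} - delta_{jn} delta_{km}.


Using the identity: epsilon_{ijk} epsilon_{imn} = delta_{jm} delta_{kn} - delta_{jn} delta_{km}.
delta_{23} = 0
delta_{21} = 0
delta_{21} = 0
delta_{23} = 0
Result = 0 * 0 - 0 * 0 = 0 - 0 = 0

0


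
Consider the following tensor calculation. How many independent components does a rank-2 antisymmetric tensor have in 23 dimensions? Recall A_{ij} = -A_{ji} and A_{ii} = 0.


An antisymmetric rank-2 tensor satisfies A_{ij} = -A_{ji}, so diagonal entries are zero.
The independent components are the upper-triangular entries: C(n, 2) = n(n-1)/2.
n = 23
C(23, 2) = 23 * 22 / 2 = 506 / 2 = 253

253


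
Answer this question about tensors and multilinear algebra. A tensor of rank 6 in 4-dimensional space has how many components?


The number of components of a rank-r tensor in d dimensions is d^r.
Here d = 4 and r = 6.
4^6 = 4096

4096


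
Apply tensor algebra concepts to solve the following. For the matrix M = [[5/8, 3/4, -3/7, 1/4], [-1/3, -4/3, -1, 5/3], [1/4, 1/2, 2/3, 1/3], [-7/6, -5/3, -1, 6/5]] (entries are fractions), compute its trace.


The trace is the sum of diagonal entries.
Diagonal: M[1,1] = 5/8, M[2,2] = -4/3, M[3,3] = 2/3, M[4,4] = 6/5
Tr(M) = 5/8 + -4/3 + 2/3 + 6/5
Computing step by step:
After adding M[1,1]: 5/8
After adding M[2,2]: -17/24
After adding M[3,3]: -1/24
After adding M[4,4]: 139/120
Tr(M) = 139/120

139/120


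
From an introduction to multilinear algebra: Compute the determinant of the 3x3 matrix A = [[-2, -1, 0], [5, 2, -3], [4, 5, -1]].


Expanding along the first row, det(A) = a11*M_11 - a12*M_12 + a13*M_13, where M_1j is the (1,j) minor.
Minor M_11 = 2*-1 - -3*5 = 13
Minor M_12 = 5*-1 - -3*4 = 7
Minor M_13 = 5*5 - 2*4 = 17
det = -2*(13) - -1*(7) + 0*(17)
    = -26 - -7 + 0
    = -19

-19


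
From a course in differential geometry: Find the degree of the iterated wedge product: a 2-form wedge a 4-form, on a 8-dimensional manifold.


The degree of a wedge product is the sum of the degrees of the individual forms.
Degrees: 2, 4
Total degree = 2 + 4 = 6

6


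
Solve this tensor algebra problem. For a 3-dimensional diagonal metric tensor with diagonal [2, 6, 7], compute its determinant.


For a diagonal metric, the determinant is the product of diagonal entries.
Diagonal entries: 2, 6, 7
det(g) = 2 * 6 * 7 = 84

84


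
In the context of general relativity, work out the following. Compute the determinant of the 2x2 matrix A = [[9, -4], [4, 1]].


For a 2x2 matrix [[a, b], [c, d]], det = a*d - b*c.
a = 9, b = -4, c = 4, d = 1
a*d = 9 * 1 = 9
b*c = -4 * 4 = -16
det = 9 - -16 = 25

25


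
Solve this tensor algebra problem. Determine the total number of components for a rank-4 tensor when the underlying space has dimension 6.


The number of components of a rank-r tensor in d dimensions is d^r.
Here d = 6 and r = 4.
6^4 = 1296

1296


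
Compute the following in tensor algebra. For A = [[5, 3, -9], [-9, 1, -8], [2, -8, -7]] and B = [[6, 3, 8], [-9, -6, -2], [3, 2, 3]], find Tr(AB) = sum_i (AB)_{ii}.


Tr(AB) = sum_i (AB)_{ii} where (AB)_{ii} = sum_k A_{ik} B_{ki}.
(AB)_{11} = 5*6 + 3*-9 + -9*3 = -24
(AB)_{22} = -9*3 + 1*-6 + -8*2 = -49
(AB)_{33} = 2*8 + -8*-2 + -7*3 = 11
Tr(AB) = -24 + -49 + 11 = -62

-62


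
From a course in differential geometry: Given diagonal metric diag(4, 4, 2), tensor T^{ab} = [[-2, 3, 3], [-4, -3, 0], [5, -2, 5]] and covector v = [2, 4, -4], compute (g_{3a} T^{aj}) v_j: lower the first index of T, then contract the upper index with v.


Step 1: lower the first index. For a diagonal metric, g_{ia} T^{aj} = g_{ii} T^{ij} (no sum on i).
g_{33} = 2
S_3{}^1 = 2 * T^{31} = 2 * 5 = 10
S_3{}^2 = 2 * T^{32} = 2 * -2 = -4
S_3{}^3 = 2 * T^{33} = 2 * 5 = 10
Step 2: contract S_3{}^j with v_j.
S_3{}^1 * v_1 = 10 * 2 = 20
S_3{}^2 * v_2 = -4 * 4 = -16
S_3{}^3 * v_3 = 10 * -4 = -40
Result = 20 + -16 + -40 = -36

-36


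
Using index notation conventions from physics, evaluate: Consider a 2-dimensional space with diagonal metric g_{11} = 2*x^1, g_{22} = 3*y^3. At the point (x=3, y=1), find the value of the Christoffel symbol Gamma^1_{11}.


For a diagonal metric, Gamma^k_{ij} = (1/2) g^{kk} (dg_{ik}/dx_j + dg_{jk}/dx_i - dg_{ij}/dx_k).
The metric is diagonal, so g_{ab} = 0 for a != b.
At the given point: g_{11} = 6, g_{22} = 3
g^{11} = 1/6
dg_{11}/dx_1 = dg_{11}/dx_1 = 2
dg_{11}/dx_1 = dg_{11}/dx_1 = 2
dg_{11}/dx_1 = dg_{11}/dx_1 = 2
Numerator = 2 + 2 - 2 = 2
Gamma^1_{11} = 2 / (2 * 6) = 1/6

1/6


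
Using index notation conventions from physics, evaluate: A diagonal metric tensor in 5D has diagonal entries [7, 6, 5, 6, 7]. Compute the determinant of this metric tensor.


For a diagonal metric, the determinant is the product of diagonal entries.
Diagonal entries: 7, 6, 5, 6, 7
det(g) = 7 * 6 * 5 * 6 * 7 = 8820

8820


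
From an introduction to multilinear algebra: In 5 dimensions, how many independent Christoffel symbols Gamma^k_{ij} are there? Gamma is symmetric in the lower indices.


Christoffel symbols Gamma^k_{ij} are symmetric in i,j, so there are d * d(d+1)/2 independent symbols.
d = 5
d(d+1)/2 = 5 * 6 / 2 = 15
Total = 5 * 15 = 75

75


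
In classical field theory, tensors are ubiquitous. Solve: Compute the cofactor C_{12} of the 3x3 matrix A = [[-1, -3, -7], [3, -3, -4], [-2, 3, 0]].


To find cofactor C_{12}, delete row 1 and column 2.
The resulting 2x2 submatrix is: [[3, -4], [-2, 0]]
Minor M_{12} = 3*0 - -4*-2
  = 0 - 8 = -8
Sign = (-1)^(1+2) = (-1)^3 = -1
Cofactor C_{12} = -1 * -8 = 8

8


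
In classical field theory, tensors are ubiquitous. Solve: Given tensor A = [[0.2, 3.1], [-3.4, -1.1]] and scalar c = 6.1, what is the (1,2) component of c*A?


Scalar multiplication: (cA)_{ij} = c * A_{ij}.
c = 6.1
A_{12} = 3.1
(cA)_{12} = 6.1 * 3.1 = 18.91

18.91


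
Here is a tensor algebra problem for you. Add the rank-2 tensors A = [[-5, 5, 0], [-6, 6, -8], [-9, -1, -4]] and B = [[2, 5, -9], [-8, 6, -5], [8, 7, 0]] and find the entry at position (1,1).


Tensor addition is component-wise: (A + B)_{ij} = A_{ij} + B_{ij}.
A_{11} = -5
B_{11} = 2
(A + B)_{11} = -5 + 2 = -3

-3


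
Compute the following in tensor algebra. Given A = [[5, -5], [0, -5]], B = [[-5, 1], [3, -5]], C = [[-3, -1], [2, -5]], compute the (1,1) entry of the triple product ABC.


(ABC)_{11} = sum_m (AB)_{1m} C_{m1}. First compute row 1 of AB.
(AB)_{11} = 5*-5 + -5*3 = -40
(AB)_{12} = 5*1 + -5*-5 = 30
Now contract with column 1 of C:
(AB)_{11} * C_{11} = -40 * -3 = 120
(AB)_{12} * C_{21} = 30 * 2 = 60
(ABC)_{11} = 120 + 60 = 180

180


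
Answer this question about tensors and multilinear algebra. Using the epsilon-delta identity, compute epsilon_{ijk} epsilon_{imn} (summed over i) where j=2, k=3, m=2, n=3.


Using the identity: epsilon_{ijk} epsilon_{imn} = delta_{jm} delta_{kn} - delta_{jn} delta_{km}.
delta_{22} = 1
delta_{33} = 1
delta_{23} = 0
delta_{32} = 0
Result = 1 * 1 - 0 * 0 = 1 - 0 = 1

1


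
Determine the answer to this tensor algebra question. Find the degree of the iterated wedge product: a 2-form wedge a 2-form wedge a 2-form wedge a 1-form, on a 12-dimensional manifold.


The degree of a wedge product is the sum of the degrees of the individual forms.
Degrees: 2, 2, 2, 1
Total degree = 2 + 2 + 2 + 1 = 7

7


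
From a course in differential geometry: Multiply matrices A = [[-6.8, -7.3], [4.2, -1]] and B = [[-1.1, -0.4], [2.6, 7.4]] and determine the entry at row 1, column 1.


(AB)_{ij} = sum_k A_{ik} B_{kj}.
For i=1, j=1:
A_{11} * B_{11} = -6.8 * -1.1 = 7.48
A_{12} * B_{21} = -7.3 * 2.6 = -18.98
Sum = 7.48 + -18.98 = -11.5

-11.5


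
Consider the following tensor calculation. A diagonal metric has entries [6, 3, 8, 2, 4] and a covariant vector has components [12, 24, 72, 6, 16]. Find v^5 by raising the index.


To raise an index with a diagonal metric: v^i = v_i / g_{ii}.
For index 5: v_5 = 16, g_{55} = 4
v^5 = 16 / 4 = 4

4


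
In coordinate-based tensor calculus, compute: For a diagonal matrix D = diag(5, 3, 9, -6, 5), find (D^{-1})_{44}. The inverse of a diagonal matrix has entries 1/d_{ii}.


For a diagonal matrix, the inverse has entries (D^{-1})_{ii} = 1/d_{ii}.
The diagonal entries are: d_{11} = 5, d_{22} = 3, d_{33} = 9, d_{44} = -6, d_{55} = 5
We need (D^{-1})_{44} = 1/d_{44} = 1/-6 = -1/6

-1/6


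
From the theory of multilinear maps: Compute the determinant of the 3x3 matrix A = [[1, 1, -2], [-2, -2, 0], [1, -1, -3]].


Expanding along the first row, det(A) = a11*M_11 - a12*M_12 + a13*M_13, where M_1j is the (1,j) minor.
Minor M_11 = -2*-3 - 0*-1 = 6
Minor M_12 = -2*-3 - 0*1 = 6
Minor M_13 = -2*-1 - -2*1 = 4
det = 1*(6) - 1*(6) + -2*(4)
    = 6 - 6 + -8
    = -8

-8


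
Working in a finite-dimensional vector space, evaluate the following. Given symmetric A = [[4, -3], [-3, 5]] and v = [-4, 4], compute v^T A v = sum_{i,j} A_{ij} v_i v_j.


First compute Av:
(Av)_1 = 4*-4 + -3*4 = -28
(Av)_2 = -3*-4 + 5*4 = 32
Av = [-28, 32]
Then v^T (Av) = -4*-28 + 4*32
= 112 + 128 = 240

240


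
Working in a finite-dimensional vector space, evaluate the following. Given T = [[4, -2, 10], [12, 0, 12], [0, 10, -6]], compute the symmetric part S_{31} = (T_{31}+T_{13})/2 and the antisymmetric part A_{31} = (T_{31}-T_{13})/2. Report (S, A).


T_{31} = 0
T_{13} = 10
S_{31} = (0 + 10)/2 = 10/2 = 5
A_{31} = (0 - 10)/2 = -10/2 = -5
Check: S + A = 5 + -5 = 0 = T_{31}.

(5, -5)


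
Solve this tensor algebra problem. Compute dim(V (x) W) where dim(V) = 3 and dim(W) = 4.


The dimension of a tensor product is the product of dimensions.
dim(V) = 3, dim(W) = 4
dim(V (x) W) = 3 * 4 = 12

12


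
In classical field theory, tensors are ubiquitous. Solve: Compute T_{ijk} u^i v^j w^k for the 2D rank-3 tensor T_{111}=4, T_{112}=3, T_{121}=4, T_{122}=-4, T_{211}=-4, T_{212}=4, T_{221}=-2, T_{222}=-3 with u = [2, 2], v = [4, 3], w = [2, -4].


S = sum over i,j,k of T_{ijk} u_i v_j w_k. Expanding all 8 terms:
T_{111}*u_1*v_1*w_1 = 4*2*4*2 = 64  (running total: 64)
T_{112}*u_1*v_1*w_2 = 3*2*4*-4 = -96  (running total: -32)
T_{121}*u_1*v_2*w_1 = 4*2*3*2 = 48  (running total: 16)
T_{122}*u_1*v_2*w_2 = -4*2*3*-4 = 96  (running total: 112)
T_{211}*u_2*v_1*w_1 = -4*2*4*2 = -64  (running total: 48)
T_{212}*u_2*v_1*w_2 = 4*2*4*-4 = -128  (running total: -80)
T_{221}*u_2*v_2*w_1 = -2*2*3*2 = -24  (running total: -104)
T_{222}*u_2*v_2*w_2 = -3*2*3*-4 = 72  (running total: -32)
S = -32

-32


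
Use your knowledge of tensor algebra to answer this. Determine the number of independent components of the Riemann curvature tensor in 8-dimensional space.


The Riemann tensor in d dimensions has d^2(d^2 - 1)/12 independent components.
d = 8, so d^2 = 64
d^2 - 1 = 63
d^2(d^2 - 1) = 64 * 63 = 4032
Divide by 12: 4032 / 12 = 336

336


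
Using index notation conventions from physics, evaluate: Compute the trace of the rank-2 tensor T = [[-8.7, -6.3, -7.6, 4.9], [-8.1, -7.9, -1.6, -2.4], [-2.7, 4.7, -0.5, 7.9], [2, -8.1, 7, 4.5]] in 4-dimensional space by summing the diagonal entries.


The contraction (trace) of a rank-2 tensor is the sum of its diagonal elements.
Diagonal entries: A[1,1] = -8.7, A[2,2] = -7.9, A[3,3] = -0.5, A[4,4] = 4.5
Tr(A) = -8.7 + -7.9 + -0.5 + 4.5 = -12.6

-12.6


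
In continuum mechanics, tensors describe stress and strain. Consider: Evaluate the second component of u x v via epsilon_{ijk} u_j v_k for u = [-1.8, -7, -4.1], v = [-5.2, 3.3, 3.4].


(u x v)_2 = sum_{j,k} epsilon_{2jk} u_j v_k. Only permutations of (1,2,3) contribute; the two non-zero terms are:
eps_{213} u_1 v_3 = -1 * -1.8 * 3.4 = 6.12
eps_{231} u_3 v_1 = 1 * -4.1 * -5.2 = 21.32
(u x v)_2 = 27.44

27.44


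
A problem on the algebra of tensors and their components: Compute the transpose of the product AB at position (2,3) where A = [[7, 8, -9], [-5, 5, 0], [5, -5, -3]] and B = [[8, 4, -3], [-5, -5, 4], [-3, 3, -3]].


(AB)^T_{ij} = (AB)_{ji} = sum_k A_{jk} B_{ki}.
For i=2, j=3 we need (AB)_{32}:
A_{31} * B_{12} = 5 * 4 = 20
A_{32} * B_{22} = -5 * -5 = 25
A_{33} * B_{32} = -3 * 3 = -9
Sum = 20 + 25 + -9 = 36

36


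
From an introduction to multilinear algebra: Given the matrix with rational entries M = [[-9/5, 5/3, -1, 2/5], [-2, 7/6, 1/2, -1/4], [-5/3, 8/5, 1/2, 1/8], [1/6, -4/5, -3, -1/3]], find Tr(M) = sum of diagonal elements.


The trace is the sum of diagonal entries.
Diagonal: M[1,1] = -9/5, M[2,2] = 7/6, M[3,3] = 1/2, M[4,4] = -1/3
Tr(M) = -9/5 + 7/6 + 1/2 + -1/3
Computing step by step:
After adding M[1,1]: -9/5
After adding M[2,2]: -19/30
After adding M[3,3]: -2/15
After adding M[4,4]: -7/15
Tr(M) = -7/15

-7/15


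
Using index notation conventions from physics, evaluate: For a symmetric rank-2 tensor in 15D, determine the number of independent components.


A symmetric rank-2 tensor in d dimensions has d(d+1)/2 independent components.
d = 15
d(d+1)/2 = 15 * 16 / 2 = 240 / 2 = 120

120


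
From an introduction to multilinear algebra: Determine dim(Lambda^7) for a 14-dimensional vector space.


The dimension of the space of p-forms on an n-dimensional space is C(n, p).
n = 14, p = 7
C(14, 7) = 14! / (7! * 7!) = 3432

3432


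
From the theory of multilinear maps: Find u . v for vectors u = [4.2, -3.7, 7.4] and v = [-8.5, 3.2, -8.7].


The inner product u . v = sum of u_i * v_i.
Term-by-term: 4.2 * -8.5, -3.7 * 3.2, 7.4 * -8.7
Products: -35.7, -11.84, -64.38
Sum = -35.7 + -11.84 + -64.38 = -111.92

-111.92


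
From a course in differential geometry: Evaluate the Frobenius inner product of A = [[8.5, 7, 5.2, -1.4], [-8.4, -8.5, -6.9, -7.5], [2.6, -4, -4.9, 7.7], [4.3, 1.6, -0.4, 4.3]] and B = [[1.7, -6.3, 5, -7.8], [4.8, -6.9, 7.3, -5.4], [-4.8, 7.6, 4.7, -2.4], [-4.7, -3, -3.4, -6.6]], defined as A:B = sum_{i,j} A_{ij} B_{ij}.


A:B = sum over all i,j of A_{ij} * B_{ij}.
Row 1: 8.5*1.7=14.45, 7*-6.3=-44.1, 5.2*5=26, -1.4*-7.8=10.92 => row sum = 7.27
Row 2: -8.4*4.8=-40.32, -8.5*-6.9=58.65, -6.9*7.3=-50.37, -7.5*-5.4=40.5 => row sum = 8.46
Row 3: 2.6*-4.8=-12.48, -4*7.6=-30.4, -4.9*4.7=-23.03, 7.7*-2.4=-18.48 => row sum = -84.39
Row 4: 4.3*-4.7=-20.21, 1.6*-3=-4.8, -0.4*-3.4=1.36, 4.3*-6.6=-28.38 => row sum = -52.03
Total = 7.27 + 8.46 + -84.39 + -52.03 = -120.69

-120.69


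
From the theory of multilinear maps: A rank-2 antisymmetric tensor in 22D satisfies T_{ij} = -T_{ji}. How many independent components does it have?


An antisymmetric rank-2 tensor satisfies A_{ij} = -A_{ji}, so diagonal entries are zero.
The independent components are the upper-triangular entries: C(n, 2) = n(n-1)/2.
n = 22
C(22, 2) = 22 * 21 / 2 = 462 / 2 = 231

231


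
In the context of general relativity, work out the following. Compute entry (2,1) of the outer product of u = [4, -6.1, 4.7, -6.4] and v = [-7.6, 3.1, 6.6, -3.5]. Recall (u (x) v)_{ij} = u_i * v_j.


The outer product entry T_{ij} = u_i * v_j.
We need i=2, j=1.
u_2 = -6.1, v_1 = -7.6
T_{2,1} = -6.1 * -7.6 = 46.36

46.36


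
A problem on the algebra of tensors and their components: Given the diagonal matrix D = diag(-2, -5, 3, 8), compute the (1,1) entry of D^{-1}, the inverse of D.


For a diagonal matrix, the inverse has entries (D^{-1})_{ii} = 1/d_{ii}.
The diagonal entries are: d_{11} = -2, d_{22} = -5, d_{33} = 3, d_{44} = 8
We need (D^{-1})_{11} = 1/d_{11} = 1/-2 = -1/2

-1/2


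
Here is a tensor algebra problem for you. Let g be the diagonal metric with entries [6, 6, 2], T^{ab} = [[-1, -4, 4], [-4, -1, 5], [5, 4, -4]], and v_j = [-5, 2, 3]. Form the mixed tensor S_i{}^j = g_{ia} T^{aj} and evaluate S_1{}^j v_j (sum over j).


Step 1: lower the first index. For a diagonal metric, g_{ia} T^{aj} = g_{ii} T^{ij} (no sum on i).
g_{11} = 6
S_1{}^1 = 6 * T^{11} = 6 * -1 = -6
S_1{}^2 = 6 * T^{12} = 6 * -4 = -24
S_1{}^3 = 6 * T^{13} = 6 * 4 = 24
Step 2: contract S_1{}^j with v_j.
S_1{}^1 * v_1 = -6 * -5 = 30
S_1{}^2 * v_2 = -24 * 2 = -48
S_1{}^3 * v_3 = 24 * 3 = 72
Result = 30 + -48 + 72 = 54

54


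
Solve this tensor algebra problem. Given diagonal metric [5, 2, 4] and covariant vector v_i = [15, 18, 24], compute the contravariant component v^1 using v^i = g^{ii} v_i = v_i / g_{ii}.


To raise an index with a diagonal metric: v^i = v_i / g_{ii}.
For index 1: v_1 = 15, g_{11} = 5
v^1 = 15 / 5 = 3

3


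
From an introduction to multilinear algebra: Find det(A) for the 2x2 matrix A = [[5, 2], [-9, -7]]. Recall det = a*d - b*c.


For a 2x2 matrix [[a, b], [c, d]], det = a*d - b*c.
a = 5, b = 2, c = -9, d = -7
a*d = 5 * -7 = -35
b*c = 2 * -9 = -18
det = -35 - -18 = -17

-17


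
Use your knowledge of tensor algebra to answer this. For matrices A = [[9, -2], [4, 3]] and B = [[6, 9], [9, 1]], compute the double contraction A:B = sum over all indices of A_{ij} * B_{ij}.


A:B = sum over all i,j of A_{ij} * B_{ij}.
Row 1: 9*6=54, -2*9=-18 => row sum = 36
Row 2: 4*9=36, 3*1=3 => row sum = 39
Total = 36 + 39 = 75

75


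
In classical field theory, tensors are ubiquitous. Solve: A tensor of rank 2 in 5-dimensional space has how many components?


The number of components of a rank-r tensor in d dimensions is d^r.
Here d = 5 and r = 2.
5^2 = 25

25


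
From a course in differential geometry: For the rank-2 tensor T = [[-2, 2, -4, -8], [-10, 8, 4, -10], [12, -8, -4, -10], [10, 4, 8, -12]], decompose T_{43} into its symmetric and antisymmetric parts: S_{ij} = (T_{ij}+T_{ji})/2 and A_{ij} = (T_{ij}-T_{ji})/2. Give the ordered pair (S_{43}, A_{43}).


T_{43} = 8
T_{34} = -10
S_{43} = (8 + -10)/2 = -2/2 = -1
A_{43} = (8 - -10)/2 = 18/2 = 9
Check: S + A = -1 + 9 = 8 = T_{43}.

(-1, 9)


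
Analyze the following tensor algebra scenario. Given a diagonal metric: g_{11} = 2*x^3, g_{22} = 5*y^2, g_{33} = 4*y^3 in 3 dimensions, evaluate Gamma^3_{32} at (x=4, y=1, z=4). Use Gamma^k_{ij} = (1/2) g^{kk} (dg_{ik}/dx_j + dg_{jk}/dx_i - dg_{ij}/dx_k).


For a diagonal metric, Gamma^k_{ij} = (1/2) g^{kk} (dg_{ik}/dx_j + dg_{jk}/dx_i - dg_{ij}/dx_k).
The metric is diagonal, so g_{ab} = 0 for a != b.
At the given point: g_{11} = 128, g_{22} = 5, g_{33} = 4
g^{33} = 1/4
dg_{33}/dx_2 = dg_{33}/dx_2 = 12
dg_{23}/dx_3 = 0 (off-diagonal)
dg_{32}/dx_3 = 0 (off-diagonal)
Numerator = 12 + 0 - 0 = 12
Gamma^3_{32} = 12 / (2 * 4) = 3/2

3/2


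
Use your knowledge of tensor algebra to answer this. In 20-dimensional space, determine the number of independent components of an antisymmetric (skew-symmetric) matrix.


An antisymmetric rank-2 tensor satisfies A_{ij} = -A_{ji}, so diagonal entries are zero.
The independent components are the upper-triangular entries: C(n, 2) = n(n-1)/2.
n = 20
C(20, 2) = 20 * 19 / 2 = 380 / 2 = 190

190


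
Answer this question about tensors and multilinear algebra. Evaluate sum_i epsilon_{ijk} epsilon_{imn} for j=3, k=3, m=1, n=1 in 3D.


Using the identity: epsilon_{ijk} epsilon_{imn} = delta_{jm} delta_{kn} - delta_{jn} delta_{km}.
delta_{31} = 0
delta_{31} = 0
delta_{31} = 0
delta_{31} = 0
Result = 0 * 0 - 0 * 0 = 0 - 0 = 0

0


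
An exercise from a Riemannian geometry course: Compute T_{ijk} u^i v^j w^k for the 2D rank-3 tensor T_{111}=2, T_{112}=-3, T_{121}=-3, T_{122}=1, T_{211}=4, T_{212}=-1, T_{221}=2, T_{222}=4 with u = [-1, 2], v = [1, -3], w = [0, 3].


S = sum over i,j,k of T_{ijk} u_i v_j w_k. Expanding all 8 terms:
T_{111}*u_1*v_1*w_1 = 2*-1*1*0 = 0  (running total: 0)
T_{112}*u_1*v_1*w_2 = -3*-1*1*3 = 9  (running total: 9)
T_{121}*u_1*v_2*w_1 = -3*-1*-3*0 = 0  (running total: 9)
T_{122}*u_1*v_2*w_2 = 1*-1*-3*3 = 9  (running total: 18)
T_{211}*u_2*v_1*w_1 = 4*2*1*0 = 0  (running total: 18)
T_{212}*u_2*v_1*w_2 = -1*2*1*3 = -6  (running total: 12)
T_{221}*u_2*v_2*w_1 = 2*2*-3*0 = 0  (running total: 12)
T_{222}*u_2*v_2*w_2 = 4*2*-3*3 = -72  (running total: -60)
S = -60

-60


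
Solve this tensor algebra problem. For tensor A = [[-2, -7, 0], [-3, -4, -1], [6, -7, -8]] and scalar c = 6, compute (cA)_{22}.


Scalar multiplication: (cA)_{ij} = c * A_{ij}.
c = 6
A_{22} = -4
(cA)_{22} = 6 * -4 = -24

-24


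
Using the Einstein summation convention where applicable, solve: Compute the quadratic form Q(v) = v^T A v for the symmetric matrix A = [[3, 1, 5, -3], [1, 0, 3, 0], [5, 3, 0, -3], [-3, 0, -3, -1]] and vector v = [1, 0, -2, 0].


First compute Av:
(Av)_1 = 3*1 + 1*0 + 5*-2 + -3*0 = -7
(Av)_2 = 1*1 + 0*0 + 3*-2 + 0*0 = -5
(Av)_3 = 5*1 + 3*0 + 0*-2 + -3*0 = 5
(Av)_4 = -3*1 + 0*0 + -3*-2 + -1*0 = 3
Av = [-7, -5, 5, 3]
Then v^T (Av) = 1*-7 + 0*-5 + -2*5 + 0*3
= -7 + 0 + -10 + 0 = -17

-17


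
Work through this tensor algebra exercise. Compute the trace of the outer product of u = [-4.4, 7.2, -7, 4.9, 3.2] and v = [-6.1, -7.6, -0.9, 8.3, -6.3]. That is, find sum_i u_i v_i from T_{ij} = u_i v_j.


The outer product gives T_{ij} = u_i v_j.
The trace (contraction) is Tr(T) = sum_i T_{ii} = sum_i u_i v_i.
Diagonal entries:
T_{11} = u_1 * v_1 = -4.4 * -6.1 = 26.84
T_{22} = u_2 * v_2 = 7.2 * -7.6 = -54.72
T_{33} = u_3 * v_3 = -7 * -0.9 = 6.3
T_{44} = u_4 * v_4 = 4.9 * 8.3 = 40.67
T_{55} = u_5 * v_5 = 3.2 * -6.3 = -20.16
Tr(T) = 26.84 + -54.72 + 6.3 + 40.67 + -20.16 = -1.07

-1.07


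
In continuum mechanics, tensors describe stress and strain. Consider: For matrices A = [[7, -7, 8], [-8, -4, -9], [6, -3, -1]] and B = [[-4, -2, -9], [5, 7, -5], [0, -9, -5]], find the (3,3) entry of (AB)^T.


(AB)^T_{ij} = (AB)_{ji} = sum_k A_{jk} B_{ki}.
For i=3, j=3 we need (AB)_{33}:
A_{31} * B_{13} = 6 * -9 = -54
A_{32} * B_{23} = -3 * -5 = 15
A_{33} * B_{33} = -1 * -5 = 5
Sum = -54 + 15 + 5 = -34

-34


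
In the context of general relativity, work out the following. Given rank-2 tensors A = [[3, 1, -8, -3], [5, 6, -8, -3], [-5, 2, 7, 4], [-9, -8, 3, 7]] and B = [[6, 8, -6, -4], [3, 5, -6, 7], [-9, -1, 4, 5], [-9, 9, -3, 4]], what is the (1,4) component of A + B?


Tensor addition is component-wise: (A + B)_{ij} = A_{ij} + B_{ij}.
A_{14} = -3
B_{14} = -4
(A + B)_{14} = -3 + -4 = -7

-7


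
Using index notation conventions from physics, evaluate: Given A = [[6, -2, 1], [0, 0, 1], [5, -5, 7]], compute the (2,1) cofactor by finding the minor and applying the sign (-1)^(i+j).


To find cofactor C_{21}, delete row 2 and column 1.
The resulting 2x2 submatrix is: [[-2, 1], [-5, 7]]
Minor M_{21} = -2*7 - 1*-5
  = -14 - -5 = -9
Sign = (-1)^(2+1) = (-1)^3 = -1
Cofactor C_{21} = -1 * -9 = 9

9


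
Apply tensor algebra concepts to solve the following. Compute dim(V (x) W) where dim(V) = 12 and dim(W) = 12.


The dimension of a tensor product is the product of dimensions.
dim(V) = 12, dim(W) = 12
dim(V (x) W) = 12 * 12 = 144

144


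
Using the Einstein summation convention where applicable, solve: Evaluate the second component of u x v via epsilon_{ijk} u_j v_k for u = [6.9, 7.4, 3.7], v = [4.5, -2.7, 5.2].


(u x v)_2 = sum_{j,k} epsilon_{2jk} u_j v_k. Only permutations of (1,2,3) contribute; the two non-zero terms are:
eps_{213} u_1 v_3 = -1 * 6.9 * 5.2 = -35.88
eps_{231} u_3 v_1 = 1 * 3.7 * 4.5 = 16.65
(u x v)_2 = -19.23

-19.23


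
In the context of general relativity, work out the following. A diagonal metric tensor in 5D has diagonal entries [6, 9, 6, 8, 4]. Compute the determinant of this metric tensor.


For a diagonal metric, the determinant is the product of diagonal entries.
Diagonal entries: 6, 9, 6, 8, 4
det(g) = 6 * 9 * 6 * 8 * 4 = 10368

10368


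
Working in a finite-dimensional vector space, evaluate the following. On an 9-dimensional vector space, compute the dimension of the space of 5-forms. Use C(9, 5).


The dimension of the space of p-forms on an n-dimensional space is C(n, p).
n = 9, p = 5
C(9, 5) = 9! / (5! * 4!) = 126

126


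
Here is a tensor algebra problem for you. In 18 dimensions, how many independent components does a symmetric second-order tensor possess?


A symmetric rank-2 tensor in d dimensions has d(d+1)/2 independent components.
d = 18
d(d+1)/2 = 18 * 19 / 2 = 342 / 2 = 171

171


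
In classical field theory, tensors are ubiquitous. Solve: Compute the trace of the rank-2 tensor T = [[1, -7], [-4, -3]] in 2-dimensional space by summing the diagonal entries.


The contraction (trace) of a rank-2 tensor is the sum of its diagonal elements.
Diagonal entries: A[1,1] = 1, A[2,2] = -3
Tr(A) = 1 + -3 = -2

-2


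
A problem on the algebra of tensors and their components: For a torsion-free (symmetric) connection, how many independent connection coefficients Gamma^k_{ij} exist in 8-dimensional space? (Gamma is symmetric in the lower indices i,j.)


Christoffel symbols Gamma^k_{ij} are symmetric in i,j, so there are d * d(d+1)/2 independent symbols.
d = 8
d(d+1)/2 = 8 * 9 / 2 = 36
Total = 8 * 36 = 288

288


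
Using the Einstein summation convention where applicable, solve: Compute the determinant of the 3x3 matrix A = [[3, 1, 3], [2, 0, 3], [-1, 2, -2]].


Expanding along the first row, det(A) = a11*M_11 - a12*M_12 + a13*M_13, where M_1j is the (1,j) minor.
Minor M_11 = 0*-2 - 3*2 = -6
Minor M_12 = 2*-2 - 3*-1 = -1
Minor M_13 = 2*2 - 0*-1 = 4
det = 3*(-6) - 1*(-1) + 3*(4)
    = -18 - -1 + 12
    = -5

-5


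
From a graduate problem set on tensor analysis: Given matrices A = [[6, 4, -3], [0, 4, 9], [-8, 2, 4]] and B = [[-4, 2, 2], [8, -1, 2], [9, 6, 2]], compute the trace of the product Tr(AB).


Tr(AB) = sum_i (AB)_{ii} where (AB)_{ii} = sum_k A_{ik} B_{ki}.
(AB)_{11} = 6*-4 + 4*8 + -3*9 = -19
(AB)_{22} = 0*2 + 4*-1 + 9*6 = 50
(AB)_{33} = -8*2 + 2*2 + 4*2 = -4
Tr(AB) = -19 + 50 + -4 = 27

27


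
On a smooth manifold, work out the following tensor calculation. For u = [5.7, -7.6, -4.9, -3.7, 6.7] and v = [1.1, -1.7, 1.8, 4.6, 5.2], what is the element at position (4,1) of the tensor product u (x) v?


The outer product entry T_{ij} = u_i * v_j.
We need i=4, j=1.
u_4 = -3.7, v_1 = 1.1
T_{4,1} = -3.7 * 1.1 = -4.07

-4.07


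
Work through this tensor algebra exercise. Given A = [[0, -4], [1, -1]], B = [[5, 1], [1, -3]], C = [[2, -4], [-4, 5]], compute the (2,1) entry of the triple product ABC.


(ABC)_{21} = sum_m (AB)_{2m} C_{m1}. First compute row 2 of AB.
(AB)_{21} = 1*5 + -1*1 = 4
(AB)_{22} = 1*1 + -1*-3 = 4
Now contract with column 1 of C:
(AB)_{21} * C_{11} = 4 * 2 = 8
(AB)_{22} * C_{21} = 4 * -4 = -16
(ABC)_{21} = 8 + -16 = -8

-8


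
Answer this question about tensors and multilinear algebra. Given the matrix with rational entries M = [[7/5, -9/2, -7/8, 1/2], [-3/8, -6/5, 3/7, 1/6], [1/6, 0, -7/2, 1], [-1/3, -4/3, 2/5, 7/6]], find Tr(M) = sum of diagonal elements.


The trace is the sum of diagonal entries.
Diagonal: M[1,1] = 7/5, M[2,2] = -6/5, M[3,3] = -7/2, M[4,4] = 7/6
Tr(M) = 7/5 + -6/5 + -7/2 + 7/6
Computing step by step:
After adding M[1,1]: 7/5
After adding M[2,2]: 1/5
After adding M[3,3]: -33/10
After adding M[4,4]: -32/15
Tr(M) = -32/15

-32/15


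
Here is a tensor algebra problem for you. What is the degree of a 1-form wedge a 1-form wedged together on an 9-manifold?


The degree of a wedge product is the sum of the degrees of the individual forms.
Degrees: 1, 1
Total degree = 1 + 1 = 2

2


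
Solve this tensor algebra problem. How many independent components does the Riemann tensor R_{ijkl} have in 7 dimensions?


The Riemann tensor in d dimensions has d^2(d^2 - 1)/12 independent components.
d = 7, so d^2 = 49
d^2 - 1 = 48
d^2(d^2 - 1) = 49 * 48 = 2352
Divide by 12: 2352 / 12 = 196

196


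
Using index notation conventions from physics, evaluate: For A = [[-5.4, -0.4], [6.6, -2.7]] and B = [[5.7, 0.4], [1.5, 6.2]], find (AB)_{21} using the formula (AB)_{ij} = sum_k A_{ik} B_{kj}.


(AB)_{ij} = sum_k A_{ik} B_{kj}.
For i=2, j=1:
A_{21} * B_{11} = 6.6 * 5.7 = 37.62
A_{22} * B_{21} = -2.7 * 1.5 = -4.05
Sum = 37.62 + -4.05 = 33.57

33.57


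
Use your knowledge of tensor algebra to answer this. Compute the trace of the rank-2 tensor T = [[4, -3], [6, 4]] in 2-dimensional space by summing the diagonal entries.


The contraction (trace) of a rank-2 tensor is the sum of its diagonal elements.
Diagonal entries: A[1,1] = 4, A[2,2] = 4
Tr(A) = 4 + 4 = 8

8


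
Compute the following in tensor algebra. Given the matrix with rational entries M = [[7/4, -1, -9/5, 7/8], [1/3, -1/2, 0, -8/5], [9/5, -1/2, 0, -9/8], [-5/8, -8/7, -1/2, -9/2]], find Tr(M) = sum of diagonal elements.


The trace is the sum of diagonal entries.
Diagonal: M[1,1] = 7/4, M[2,2] = -1/2, M[3,3] = 0, M[4,4] = -9/2
Tr(M) = 7/4 + -1/2 + 0 + -9/2
Computing step by step:
After adding M[1,1]: 7/4
After adding M[2,2]: 5/4
After adding M[3,3]: 5/4
After adding M[4,4]: -13/4
Tr(M) = -13/4

-13/4


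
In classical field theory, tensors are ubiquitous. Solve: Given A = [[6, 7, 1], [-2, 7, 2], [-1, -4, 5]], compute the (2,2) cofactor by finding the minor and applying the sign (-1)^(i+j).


To find cofactor C_{22}, delete row 2 and column 2.
The resulting 2x2 submatrix is: [[6, 1], [-1, 5]]
Minor M_{22} = 6*5 - 1*-1
  = 30 - -1 = 31
Sign = (-1)^(2+2) = (-1)^4 = 1
Cofactor C_{22} = 1 * 31 = 31

31


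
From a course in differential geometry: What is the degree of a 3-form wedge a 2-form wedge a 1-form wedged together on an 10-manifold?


The degree of a wedge product is the sum of the degrees of the individual forms.
Degrees: 3, 2, 1
Total degree = 3 + 2 + 1 = 6

6


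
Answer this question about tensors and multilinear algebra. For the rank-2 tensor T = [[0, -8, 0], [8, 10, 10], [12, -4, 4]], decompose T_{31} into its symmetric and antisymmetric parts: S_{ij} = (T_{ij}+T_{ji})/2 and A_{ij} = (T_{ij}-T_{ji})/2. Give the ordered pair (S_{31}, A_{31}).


T_{31} = 12
T_{13} = 0
S_{31} = (12 + 0)/2 = 12/2 = 6
A_{31} = (12 - 0)/2 = 12/2 = 6
Check: S + A = 6 + 6 = 12 = T_{31}.

(6, 6)


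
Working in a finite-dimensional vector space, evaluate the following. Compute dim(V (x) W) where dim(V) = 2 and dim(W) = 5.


The dimension of a tensor product is the product of dimensions.
dim(V) = 2, dim(W) = 5
dim(V (x) W) = 2 * 5 = 10

10


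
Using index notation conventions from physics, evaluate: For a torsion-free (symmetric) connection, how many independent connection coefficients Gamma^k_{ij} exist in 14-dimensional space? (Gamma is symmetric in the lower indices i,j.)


Christoffel symbols Gamma^k_{ij} are symmetric in i,j, so there are d * d(d+1)/2 independent symbols.
d = 14
d(d+1)/2 = 14 * 15 / 2 = 105
Total = 14 * 105 = 1470

1470
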